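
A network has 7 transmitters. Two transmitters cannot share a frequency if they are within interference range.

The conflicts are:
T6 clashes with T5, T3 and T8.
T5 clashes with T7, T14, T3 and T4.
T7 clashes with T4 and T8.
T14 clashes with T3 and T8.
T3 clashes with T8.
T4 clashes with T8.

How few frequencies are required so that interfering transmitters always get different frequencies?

T6, T3, T8 pairwise conflict, so at least 3 frequencies are needed.
3 frequencies suffice: frequency 1 → {T5, T8}; frequency 2 → {T7, T3}; frequency 3 → {T6, T14, T4}. No two conflicting transmitters share a frequency.

3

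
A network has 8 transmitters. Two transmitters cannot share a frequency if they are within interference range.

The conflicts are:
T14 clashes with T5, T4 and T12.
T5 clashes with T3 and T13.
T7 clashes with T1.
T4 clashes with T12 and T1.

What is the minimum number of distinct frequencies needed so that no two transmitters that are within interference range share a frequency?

T14, T4, T12 all conflict with each other, so at least 3 frequencies are needed.
Using 3 frequencies: T14=2, T5=1, T3=2, T13=2, T7=1, T4=1, T12=3, T1=2. No two conflicting transmitters share a frequency.

3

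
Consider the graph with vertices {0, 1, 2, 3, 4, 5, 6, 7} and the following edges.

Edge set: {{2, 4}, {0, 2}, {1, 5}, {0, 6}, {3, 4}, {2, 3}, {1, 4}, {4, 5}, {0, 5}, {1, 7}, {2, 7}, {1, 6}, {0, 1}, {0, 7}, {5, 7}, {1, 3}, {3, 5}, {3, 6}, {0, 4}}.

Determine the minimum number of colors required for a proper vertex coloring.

4

0, 1, 5, 7 are mutually adjacent (a clique of size 4), so at least 4 colors are needed.
4 colors suffice: color a → {0, 3}; color b → {1, 2}; color c → {5, 6}; color d → {4, 7}. Every edge joins two different colors.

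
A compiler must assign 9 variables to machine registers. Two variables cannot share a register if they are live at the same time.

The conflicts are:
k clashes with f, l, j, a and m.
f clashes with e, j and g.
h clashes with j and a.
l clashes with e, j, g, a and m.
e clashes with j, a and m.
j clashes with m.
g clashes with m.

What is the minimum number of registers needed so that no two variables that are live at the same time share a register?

k, l, j, m are mutually in conflict, so at least 4 registers are needed.
4 registers suffice: register 1 → {j, g, a}; register 2 → {f, h, l}; register 3 → {k, e}; register 4 → {m}. Each listed conflict is separated.

4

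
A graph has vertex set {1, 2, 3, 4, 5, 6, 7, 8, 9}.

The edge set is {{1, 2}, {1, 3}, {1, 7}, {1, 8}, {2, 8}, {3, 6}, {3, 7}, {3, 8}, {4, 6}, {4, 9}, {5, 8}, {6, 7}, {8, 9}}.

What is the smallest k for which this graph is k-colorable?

3

1, 2, 8 form a triangle, so at least 3 colors are needed.
A valid assignment using 3 colors: 1=blue, 2=green, 3=green, 4=red, 5=blue, 6=blue, 7=red, 8=red, 9=blue. Every edge joins two different colors.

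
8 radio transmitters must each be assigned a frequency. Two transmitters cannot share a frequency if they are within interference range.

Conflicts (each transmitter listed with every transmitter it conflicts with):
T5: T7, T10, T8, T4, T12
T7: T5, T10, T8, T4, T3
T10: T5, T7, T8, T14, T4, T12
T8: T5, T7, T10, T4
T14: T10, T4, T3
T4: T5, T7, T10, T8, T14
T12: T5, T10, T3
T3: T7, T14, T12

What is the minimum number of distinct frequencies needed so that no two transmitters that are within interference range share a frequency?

T5, T7, T10, T8, T4 are mutually in conflict, so at least 5 frequencies are needed.
5 frequencies suffice: frequency 1 → {T10, T3}; frequency 2 → {T5, T14}; frequency 3 → {T7, T12}; frequency 4 → {T4}; frequency 5 → {T8}. Each listed conflict is separated.

5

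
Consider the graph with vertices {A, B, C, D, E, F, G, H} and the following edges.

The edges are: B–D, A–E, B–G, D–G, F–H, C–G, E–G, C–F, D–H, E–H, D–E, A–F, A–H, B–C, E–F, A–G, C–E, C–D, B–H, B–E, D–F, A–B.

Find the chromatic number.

B, C, D, E, G are pairwise adjacent (a clique of size 5), so at least 5 colors are needed.
A valid assignment using 5 colors: A=blue, B=green, C=yellow, D=blue, E=red, F=green, G=purple, H=yellow. No two adjacent vertices share a color.

5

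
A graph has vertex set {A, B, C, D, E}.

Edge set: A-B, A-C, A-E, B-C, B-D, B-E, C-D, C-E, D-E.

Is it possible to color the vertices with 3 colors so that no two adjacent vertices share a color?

No

A, B, C, E form a clique, so at least 4 colors are needed.
So 3 colors are not enough.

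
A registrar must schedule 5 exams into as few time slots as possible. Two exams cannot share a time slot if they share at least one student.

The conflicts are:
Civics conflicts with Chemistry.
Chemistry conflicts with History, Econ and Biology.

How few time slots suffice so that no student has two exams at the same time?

Civics and Chemistry conflict, so at least 2 time slots are needed.
2 time slots suffice: time slot 1 → {Chemistry}; time slot 2 → {Civics, History, Econ, Biology}. Every pair that conflicts lands in different time slots.

2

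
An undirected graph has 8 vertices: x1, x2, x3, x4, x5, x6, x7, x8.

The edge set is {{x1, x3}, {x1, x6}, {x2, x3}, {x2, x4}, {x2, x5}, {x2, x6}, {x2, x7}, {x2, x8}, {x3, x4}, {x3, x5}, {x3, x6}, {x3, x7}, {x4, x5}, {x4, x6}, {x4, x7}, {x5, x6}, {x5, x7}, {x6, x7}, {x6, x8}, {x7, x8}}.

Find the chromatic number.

6

x2, x3, x4, x5, x6, x7 form a clique, so at least 6 colors are needed.
6 colors suffice: x1=3, x2=3, x3=2, x4=6, x5=5, x6=1, x7=4, x8=2. Each edge has distinct colors on its endpoints.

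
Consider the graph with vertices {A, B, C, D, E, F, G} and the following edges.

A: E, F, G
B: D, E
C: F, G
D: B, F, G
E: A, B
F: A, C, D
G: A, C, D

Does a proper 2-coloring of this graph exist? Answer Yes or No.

No

The cycle E-B-D-F-A-E has odd length 5, so it cannot be 2-colored; at least 3 colors are needed.
So 2 colors are not enough.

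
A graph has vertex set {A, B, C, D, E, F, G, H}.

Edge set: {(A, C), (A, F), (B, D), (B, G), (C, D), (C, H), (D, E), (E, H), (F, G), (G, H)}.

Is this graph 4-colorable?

The chromatic number is 3. The cycle D-E-H-G-B-D has odd length 5, so it cannot be 2-colored; at least 3 colors are needed.
3 colors suffice: color 1 → {D, F, H}; color 2 → {C, E, G}; color 3 → {A, B}.
Since 4 ≥ 3, a proper 4-coloring certainly exists.

Yes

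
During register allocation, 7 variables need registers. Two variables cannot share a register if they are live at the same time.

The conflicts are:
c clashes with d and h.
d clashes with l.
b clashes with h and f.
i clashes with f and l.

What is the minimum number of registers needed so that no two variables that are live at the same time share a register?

3

The cycle d-l-i-f-b-h-c-d has odd length 7, so it cannot be 2-colored; at least 3 registers are needed.
A valid assignment using 3 registers: c=2, d=3, b=2, h=1, i=2, f=1, l=1. Each listed conflict is separated.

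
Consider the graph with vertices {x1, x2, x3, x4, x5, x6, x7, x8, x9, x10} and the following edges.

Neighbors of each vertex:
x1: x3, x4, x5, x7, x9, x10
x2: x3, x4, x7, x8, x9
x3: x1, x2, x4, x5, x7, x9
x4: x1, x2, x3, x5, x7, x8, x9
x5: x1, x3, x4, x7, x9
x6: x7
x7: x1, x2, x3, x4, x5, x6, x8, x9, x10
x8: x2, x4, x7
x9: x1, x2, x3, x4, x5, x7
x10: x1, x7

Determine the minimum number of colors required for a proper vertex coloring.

6

x1, x3, x4, x5, x7, x9 form a clique, so at least 6 colors are needed.
6 colors suffice: color 1 → {x7}; color 2 → {x4, x6, x10}; color 3 → {x1, x2}; color 4 → {x3, x8}; color 5 → {x9}; color 6 → {x5}. Each edge has distinct colors on its endpoints.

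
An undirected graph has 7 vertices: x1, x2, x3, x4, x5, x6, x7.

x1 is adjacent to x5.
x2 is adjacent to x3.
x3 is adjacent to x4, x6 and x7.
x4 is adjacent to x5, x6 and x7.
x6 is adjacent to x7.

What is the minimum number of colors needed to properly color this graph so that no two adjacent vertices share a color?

4

x3, x4, x6, x7 are mutually adjacent (a clique of size 4), so at least 4 colors are needed.
A valid assignment using 4 colors: x1=1, x2=1, x3=2, x4=1, x5=2, x6=3, x7=4. Every edge joins two different colors.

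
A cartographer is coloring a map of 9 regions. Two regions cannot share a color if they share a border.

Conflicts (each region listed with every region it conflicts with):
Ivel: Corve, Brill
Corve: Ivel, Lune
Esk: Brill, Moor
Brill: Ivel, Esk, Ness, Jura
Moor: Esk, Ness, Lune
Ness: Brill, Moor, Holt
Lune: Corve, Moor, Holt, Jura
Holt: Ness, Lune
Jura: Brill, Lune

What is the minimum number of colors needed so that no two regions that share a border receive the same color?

The cycle Holt-Lune-Jura-Brill-Ness-Holt has odd length 5, so it cannot be 2-colored; at least 3 colors are needed.
3 colors suffice: color 1 → {Brill, Lune}; color 2 → {Corve, Moor, Holt, Jura}; color 3 → {Ivel, Esk, Ness}. No two conflicting regions share a color.

3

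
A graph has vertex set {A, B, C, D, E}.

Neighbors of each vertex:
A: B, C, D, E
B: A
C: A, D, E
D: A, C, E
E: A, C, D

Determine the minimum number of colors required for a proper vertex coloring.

A, C, D, E are pairwise adjacent (a clique of size 4), so at least 4 colors are needed.
4 colors suffice: A=1, B=2, C=4, D=2, E=3. No two adjacent vertices share a color.

4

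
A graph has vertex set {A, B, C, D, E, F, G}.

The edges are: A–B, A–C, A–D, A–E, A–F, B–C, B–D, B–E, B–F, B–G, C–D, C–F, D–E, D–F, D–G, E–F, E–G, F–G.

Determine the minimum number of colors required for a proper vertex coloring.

B, D, E, F, G are mutually adjacent (a clique of size 5), so at least 5 colors are needed.
5 colors suffice: color red → {D}; color blue → {B}; color green → {F}; color yellow → {C, E}; color purple → {A, G}. Every edge joins two different colors.

5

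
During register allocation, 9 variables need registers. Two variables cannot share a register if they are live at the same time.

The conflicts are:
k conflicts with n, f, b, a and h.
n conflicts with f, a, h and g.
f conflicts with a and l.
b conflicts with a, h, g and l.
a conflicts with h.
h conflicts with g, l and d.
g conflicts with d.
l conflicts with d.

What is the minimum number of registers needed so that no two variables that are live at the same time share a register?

k, n, a, h pairwise conflict, so at least 4 registers are needed.
A valid assignment using 4 registers: k=4, n=2, f=1, b=2, a=3, h=1, g=3, l=3, d=2. Every pair that conflicts lands in different registers.

4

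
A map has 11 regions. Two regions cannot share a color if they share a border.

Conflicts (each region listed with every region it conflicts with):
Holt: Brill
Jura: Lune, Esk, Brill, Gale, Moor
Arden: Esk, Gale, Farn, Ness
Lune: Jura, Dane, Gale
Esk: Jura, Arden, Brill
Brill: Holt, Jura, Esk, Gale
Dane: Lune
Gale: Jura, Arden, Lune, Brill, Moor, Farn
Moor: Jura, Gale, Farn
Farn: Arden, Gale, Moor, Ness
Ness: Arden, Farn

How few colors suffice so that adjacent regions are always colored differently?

Jura, Gale, Moor are mutually in conflict, so at least 3 colors are needed.
3 colors suffice: color 1 → {Holt, Esk, Dane, Gale, Ness}; color 2 → {Jura, Farn}; color 3 → {Arden, Lune, Brill, Moor}. Every pair that conflicts lands in different colors.

3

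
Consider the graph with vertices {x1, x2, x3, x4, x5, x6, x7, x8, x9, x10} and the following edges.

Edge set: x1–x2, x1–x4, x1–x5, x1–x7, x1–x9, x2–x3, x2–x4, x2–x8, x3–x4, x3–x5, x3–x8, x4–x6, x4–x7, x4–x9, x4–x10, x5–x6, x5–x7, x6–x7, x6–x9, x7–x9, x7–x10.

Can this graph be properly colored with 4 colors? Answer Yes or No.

Yes

The chromatic number is 4. x1, x4, x7, x9 form a clique, so at least 4 colors are needed.
One proper 4-coloring: x1=3, x2=4, x3=2, x4=1, x5=1, x6=3, x7=2, x8=1, x9=4, x10=3.
That is already a proper 4-coloring.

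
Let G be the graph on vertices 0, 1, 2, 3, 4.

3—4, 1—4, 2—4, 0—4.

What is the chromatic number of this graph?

2 and 4 are adjacent, so at least 2 colors are needed.
A valid assignment using 2 colors: 0=b, 1=b, 2=b, 3=b, 4=a. Each edge has distinct colors on its endpoints.

2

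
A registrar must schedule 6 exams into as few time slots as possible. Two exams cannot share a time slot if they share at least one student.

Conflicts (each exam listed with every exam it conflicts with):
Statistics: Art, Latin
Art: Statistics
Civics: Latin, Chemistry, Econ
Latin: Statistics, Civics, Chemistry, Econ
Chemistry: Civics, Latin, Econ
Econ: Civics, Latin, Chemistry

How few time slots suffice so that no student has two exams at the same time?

4

Civics, Latin, Chemistry, Econ pairwise conflict, so at least 4 time slots are needed.
Using 4 time slots: Statistics=2, Art=1, Civics=3, Latin=1, Chemistry=4, Econ=2. No two conflicting exams share a time slot.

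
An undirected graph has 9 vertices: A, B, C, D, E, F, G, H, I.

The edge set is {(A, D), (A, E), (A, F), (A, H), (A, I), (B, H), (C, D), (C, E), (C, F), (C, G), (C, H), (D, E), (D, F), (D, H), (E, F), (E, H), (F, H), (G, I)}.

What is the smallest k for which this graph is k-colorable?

A, D, E, F, H form a clique, so at least 5 colors are needed.
One proper 5-coloring: A=blue, B=blue, C=blue, D=purple, E=yellow, F=green, G=green, H=red, I=red. Each edge has distinct colors on its endpoints.

5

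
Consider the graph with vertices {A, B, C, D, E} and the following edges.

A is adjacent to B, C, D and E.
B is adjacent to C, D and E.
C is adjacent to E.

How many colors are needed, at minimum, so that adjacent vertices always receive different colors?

4

A, B, C, E are mutually adjacent (a clique of size 4), so at least 4 colors are needed.
A valid assignment using 4 colors: A=red, B=blue, C=green, D=green, E=yellow. Each edge has distinct colors on its endpoints.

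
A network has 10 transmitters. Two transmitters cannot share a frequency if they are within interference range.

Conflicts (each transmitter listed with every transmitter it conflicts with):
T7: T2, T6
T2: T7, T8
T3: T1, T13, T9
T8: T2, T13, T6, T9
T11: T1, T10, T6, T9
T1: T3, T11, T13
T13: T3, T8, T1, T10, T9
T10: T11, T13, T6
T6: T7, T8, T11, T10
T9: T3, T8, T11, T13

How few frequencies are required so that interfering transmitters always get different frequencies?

T11, T10, T6 are mutually in conflict, so at least 3 frequencies are needed.
3 frequencies suffice: frequency 1 → {T2, T13, T6}; frequency 2 → {T7, T1, T10, T9}; frequency 3 → {T3, T8, T11}. No two conflicting transmitters share a frequency.

3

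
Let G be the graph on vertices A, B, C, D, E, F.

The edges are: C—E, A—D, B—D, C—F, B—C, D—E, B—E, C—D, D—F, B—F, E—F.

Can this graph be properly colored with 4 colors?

No

B, C, D, E, F are pairwise adjacent (a clique of size 5), so at least 5 colors are needed.
So 4 colors are not enough.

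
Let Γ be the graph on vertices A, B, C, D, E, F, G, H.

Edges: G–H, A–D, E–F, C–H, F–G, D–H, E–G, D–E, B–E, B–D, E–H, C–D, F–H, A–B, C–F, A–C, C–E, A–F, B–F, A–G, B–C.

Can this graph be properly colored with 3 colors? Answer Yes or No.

No

E, F, G, H form a clique, so at least 4 colors are needed.
So 3 colors are not enough.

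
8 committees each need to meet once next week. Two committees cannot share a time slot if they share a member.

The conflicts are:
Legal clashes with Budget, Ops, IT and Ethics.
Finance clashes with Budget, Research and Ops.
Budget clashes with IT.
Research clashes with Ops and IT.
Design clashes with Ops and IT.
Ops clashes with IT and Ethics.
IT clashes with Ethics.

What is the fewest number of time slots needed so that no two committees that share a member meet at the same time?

4

Legal, Ops, IT, Ethics are mutually in conflict, so at least 4 time slots are needed.
A valid assignment using 4 time slots: Legal=3, Finance=1, Budget=2, Research=3, Design=3, Ops=2, IT=1, Ethics=4. Every pair that conflicts lands in different time slots.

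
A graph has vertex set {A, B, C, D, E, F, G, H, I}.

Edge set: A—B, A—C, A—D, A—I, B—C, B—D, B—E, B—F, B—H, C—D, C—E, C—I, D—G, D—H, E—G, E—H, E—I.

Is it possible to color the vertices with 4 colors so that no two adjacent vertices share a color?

The chromatic number is 4. A, B, C, D form a clique, so at least 4 colors are needed.
4 colors suffice: A=yellow, B=red, C=blue, D=green, E=green, F=blue, G=red, H=blue, I=red.
That is already a proper 4-coloring.

Yes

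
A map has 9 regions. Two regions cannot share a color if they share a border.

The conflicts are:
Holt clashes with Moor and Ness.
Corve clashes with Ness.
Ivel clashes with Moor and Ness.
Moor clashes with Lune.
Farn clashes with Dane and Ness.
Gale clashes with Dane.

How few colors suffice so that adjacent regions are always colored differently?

2

Farn and Ness conflict, so at least 2 colors are needed.
2 colors suffice: Holt=2, Corve=2, Ivel=2, Moor=1, Farn=2, Gale=2, Dane=1, Lune=2, Ness=1. No two conflicting regions share a color.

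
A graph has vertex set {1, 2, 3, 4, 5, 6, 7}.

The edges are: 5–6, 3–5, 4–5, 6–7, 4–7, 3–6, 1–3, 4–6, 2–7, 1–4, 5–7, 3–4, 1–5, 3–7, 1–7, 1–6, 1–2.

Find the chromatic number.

1, 3, 4, 5, 6, 7 form a clique, so at least 6 colors are needed.
6 colors suffice: color a → {1}; color b → {7}; color c → {2, 4}; color d → {6}; color e → {5}; color f → {3}. Every edge joins two different colors.

6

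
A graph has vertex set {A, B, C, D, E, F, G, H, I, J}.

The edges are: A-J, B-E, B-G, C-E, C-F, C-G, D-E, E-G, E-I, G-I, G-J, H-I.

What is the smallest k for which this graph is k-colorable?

3

B, E, G form a triangle, so at least 3 colors are needed.
3 colors suffice: color 1 → {A, D, F, G, H}; color 2 → {E, J}; color 3 → {B, C, I}. No two adjacent vertices share a color.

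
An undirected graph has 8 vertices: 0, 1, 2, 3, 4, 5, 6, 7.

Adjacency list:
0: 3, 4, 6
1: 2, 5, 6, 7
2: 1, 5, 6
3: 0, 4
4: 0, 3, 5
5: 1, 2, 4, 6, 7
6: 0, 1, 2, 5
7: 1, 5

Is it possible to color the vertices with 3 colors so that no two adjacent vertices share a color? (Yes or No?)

1, 2, 5, 6 form a clique, so at least 4 colors are needed.
So 3 colors are not enough.

No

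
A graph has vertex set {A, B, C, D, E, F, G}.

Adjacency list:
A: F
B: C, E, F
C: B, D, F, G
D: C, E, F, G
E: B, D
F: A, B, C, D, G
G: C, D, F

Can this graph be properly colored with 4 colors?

The chromatic number is 4. C, D, F, G form a clique, so at least 4 colors are needed.
4 colors suffice: color 1 → {E, F}; color 2 → {A, C}; color 3 → {B, D}; color 4 → {G}.
That is already a proper 4-coloring.

Yes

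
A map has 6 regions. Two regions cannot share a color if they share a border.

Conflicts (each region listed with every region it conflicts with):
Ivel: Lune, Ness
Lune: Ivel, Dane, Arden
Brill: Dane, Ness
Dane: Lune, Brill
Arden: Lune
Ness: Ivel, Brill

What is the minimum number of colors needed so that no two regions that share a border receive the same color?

The cycle Ness-Brill-Dane-Lune-Ivel-Ness has odd length 5, so it cannot be 2-colored; at least 3 colors are needed.
3 colors suffice: color 1 → {Lune, Brill}; color 2 → {Ivel, Dane, Arden}; color 3 → {Ness}. Each listed conflict is separated.

3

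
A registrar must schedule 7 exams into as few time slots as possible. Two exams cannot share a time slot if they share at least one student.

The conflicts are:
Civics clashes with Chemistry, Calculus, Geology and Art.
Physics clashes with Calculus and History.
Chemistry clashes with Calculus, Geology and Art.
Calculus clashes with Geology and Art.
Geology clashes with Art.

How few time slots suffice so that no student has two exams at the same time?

5

Civics, Chemistry, Calculus, Geology, Art are mutually in conflict, so at least 5 time slots are needed.
5 time slots suffice: time slot 1 → {Calculus, History}; time slot 2 → {Physics, Geology}; time slot 3 → {Civics}; time slot 4 → {Art}; time slot 5 → {Chemistry}. Every pair that conflicts lands in different time slots.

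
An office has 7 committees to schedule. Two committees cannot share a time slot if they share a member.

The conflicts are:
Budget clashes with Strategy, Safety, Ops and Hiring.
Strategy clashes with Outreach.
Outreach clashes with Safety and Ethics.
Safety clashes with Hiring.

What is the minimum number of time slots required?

Budget, Safety, Hiring all conflict with each other, so at least 3 time slots are needed.
3 time slots suffice: Budget=1, Strategy=2, Outreach=1, Safety=2, Ops=2, Hiring=3, Ethics=2. Every pair that conflicts lands in different time slots.

3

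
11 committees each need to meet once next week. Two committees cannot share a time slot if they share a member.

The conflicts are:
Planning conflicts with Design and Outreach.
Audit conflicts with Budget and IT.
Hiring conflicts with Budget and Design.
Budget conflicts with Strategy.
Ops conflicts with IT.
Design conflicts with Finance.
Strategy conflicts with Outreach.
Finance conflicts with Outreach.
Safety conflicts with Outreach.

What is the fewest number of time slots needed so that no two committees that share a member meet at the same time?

Hiring and Design conflict, so at least 2 time slots are needed.
A valid assignment using 2 time slots: Planning=2, Audit=2, Hiring=2, Budget=1, Ops=2, Design=1, Strategy=2, IT=1, Finance=2, Safety=2, Outreach=1. Every pair that conflicts lands in different time slots.

2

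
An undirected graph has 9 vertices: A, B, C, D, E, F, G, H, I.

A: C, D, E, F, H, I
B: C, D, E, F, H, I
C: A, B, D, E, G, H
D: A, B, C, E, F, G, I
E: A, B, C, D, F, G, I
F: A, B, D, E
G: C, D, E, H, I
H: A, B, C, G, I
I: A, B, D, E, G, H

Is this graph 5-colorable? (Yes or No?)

The chromatic number is 4. C, D, E, G are mutually adjacent (a clique of size 4), so at least 4 colors are needed.
One proper 4-coloring: A=green, B=green, C=yellow, D=red, E=blue, F=yellow, G=green, H=red, I=yellow.
Since 5 ≥ 4, a proper 5-coloring certainly exists.

Yes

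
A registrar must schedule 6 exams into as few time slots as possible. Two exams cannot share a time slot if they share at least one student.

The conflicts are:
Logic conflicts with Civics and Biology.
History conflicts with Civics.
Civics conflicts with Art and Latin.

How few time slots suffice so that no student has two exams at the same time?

2

Civics and Art conflict, so at least 2 time slots are needed.
A valid assignment using 2 time slots: Logic=2, History=2, Civics=1, Art=2, Biology=1, Latin=2. Every pair that conflicts lands in different time slots.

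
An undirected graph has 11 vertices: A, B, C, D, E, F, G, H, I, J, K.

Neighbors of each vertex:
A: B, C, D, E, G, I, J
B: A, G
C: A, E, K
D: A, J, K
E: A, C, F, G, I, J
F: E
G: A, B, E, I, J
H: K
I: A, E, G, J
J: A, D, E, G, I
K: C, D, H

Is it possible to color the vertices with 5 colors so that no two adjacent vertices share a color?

Yes

The chromatic number is 5. A, E, G, I, J are mutually adjacent (a clique of size 5), so at least 5 colors are needed.
One proper 5-coloring: A=1, B=2, C=3, D=2, E=2, F=1, G=4, H=2, I=5, J=3, K=1.
That is already a proper 5-coloring.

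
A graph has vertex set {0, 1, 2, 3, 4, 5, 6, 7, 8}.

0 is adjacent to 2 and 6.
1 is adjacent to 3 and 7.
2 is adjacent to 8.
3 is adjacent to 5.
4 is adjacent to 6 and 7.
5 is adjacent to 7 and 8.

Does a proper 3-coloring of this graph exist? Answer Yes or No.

Yes

The chromatic number is 3. The cycle 6-0-2-8-5-7-4-6 has odd length 7, so it cannot be 2-colored; at least 3 colors are needed.
3 colors suffice: color red → {1, 2, 4, 5}; color blue → {3, 6, 7, 8}; color green → {0}.
That is already a proper 3-coloring.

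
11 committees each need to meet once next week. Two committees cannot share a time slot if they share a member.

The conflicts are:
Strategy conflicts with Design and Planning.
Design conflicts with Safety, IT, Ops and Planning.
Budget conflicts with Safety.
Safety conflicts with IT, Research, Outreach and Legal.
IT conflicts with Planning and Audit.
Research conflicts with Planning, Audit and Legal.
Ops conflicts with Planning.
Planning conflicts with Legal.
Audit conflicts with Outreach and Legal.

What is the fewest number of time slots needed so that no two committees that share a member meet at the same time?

Safety, Research, Legal all conflict with each other, so at least 3 time slots are needed.
A valid assignment using 3 time slots: Strategy=3, Design=2, Budget=2, Safety=1, IT=3, Research=2, Ops=3, Planning=1, Audit=1, Outreach=2, Legal=3. No two conflicting committees share a time slot.

3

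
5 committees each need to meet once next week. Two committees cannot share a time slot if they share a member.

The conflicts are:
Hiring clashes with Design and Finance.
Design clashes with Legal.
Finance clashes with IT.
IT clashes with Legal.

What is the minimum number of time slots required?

The cycle IT-Finance-Hiring-Design-Legal-IT has odd length 5, so it cannot be 2-colored; at least 3 time slots are needed.
A valid assignment using 3 time slots: Hiring=1, Design=2, Finance=2, IT=1, Legal=3. Every pair that conflicts lands in different time slots.

3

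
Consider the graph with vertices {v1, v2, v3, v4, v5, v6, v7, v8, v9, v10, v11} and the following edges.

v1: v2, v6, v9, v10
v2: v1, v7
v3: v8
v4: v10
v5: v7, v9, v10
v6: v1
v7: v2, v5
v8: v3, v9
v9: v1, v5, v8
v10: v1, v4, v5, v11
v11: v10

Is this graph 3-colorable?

The chromatic number is 3. The cycle v7-v5-v10-v1-v2-v7 has odd length 5, so it cannot be 2-colored; at least 3 colors are needed.
3 colors suffice: v1=2, v2=1, v3=1, v4=2, v5=2, v6=1, v7=3, v8=2, v9=1, v10=1, v11=2.
That is already a proper 3-coloring.

Yes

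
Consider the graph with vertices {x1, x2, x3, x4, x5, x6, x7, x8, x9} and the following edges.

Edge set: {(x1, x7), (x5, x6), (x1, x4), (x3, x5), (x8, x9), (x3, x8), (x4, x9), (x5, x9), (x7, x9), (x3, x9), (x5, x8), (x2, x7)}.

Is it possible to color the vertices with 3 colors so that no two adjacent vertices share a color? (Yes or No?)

No

x3, x5, x8, x9 form a clique, so at least 4 colors are needed.
So 3 colors are not enough.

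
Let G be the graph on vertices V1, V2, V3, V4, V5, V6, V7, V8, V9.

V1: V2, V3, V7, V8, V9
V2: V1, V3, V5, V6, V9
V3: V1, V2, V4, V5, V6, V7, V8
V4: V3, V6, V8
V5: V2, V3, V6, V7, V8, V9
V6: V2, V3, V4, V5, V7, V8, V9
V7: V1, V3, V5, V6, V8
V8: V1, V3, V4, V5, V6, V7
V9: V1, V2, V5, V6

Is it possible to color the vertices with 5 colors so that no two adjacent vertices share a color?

The chromatic number is 5. V3, V5, V6, V7, V8 are mutually adjacent (a clique of size 5), so at least 5 colors are needed.
5 colors suffice: color 1 → {V1, V6}; color 2 → {V3, V9}; color 3 → {V2, V8}; color 4 → {V4, V5}; color 5 → {V7}.
That is already a proper 5-coloring.

Yes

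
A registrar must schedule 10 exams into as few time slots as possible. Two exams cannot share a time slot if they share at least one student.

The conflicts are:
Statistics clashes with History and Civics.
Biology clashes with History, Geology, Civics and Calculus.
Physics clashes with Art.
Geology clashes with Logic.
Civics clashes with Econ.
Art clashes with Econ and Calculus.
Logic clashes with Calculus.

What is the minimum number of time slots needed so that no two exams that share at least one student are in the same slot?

3

The cycle Biology-Calculus-Art-Econ-Civics-Biology has odd length 5, so it cannot be 2-colored; at least 3 time slots are needed.
A valid assignment using 3 time slots: Statistics=1, Biology=1, Physics=2, History=2, Geology=2, Civics=2, Art=1, Logic=1, Econ=3, Calculus=2. Each listed conflict is separated.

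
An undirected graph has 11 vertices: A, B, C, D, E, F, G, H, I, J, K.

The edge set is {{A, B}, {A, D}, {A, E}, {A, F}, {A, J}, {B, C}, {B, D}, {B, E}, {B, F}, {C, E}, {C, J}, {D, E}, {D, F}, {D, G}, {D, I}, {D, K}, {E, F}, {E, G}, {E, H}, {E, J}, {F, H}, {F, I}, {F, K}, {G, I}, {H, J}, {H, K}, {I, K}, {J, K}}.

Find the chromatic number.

5

A, B, D, E, F are mutually adjacent (a clique of size 5), so at least 5 colors are needed.
A valid assignment using 5 colors: A=5, B=4, C=3, D=3, E=1, F=2, G=2, H=3, I=4, J=2, K=1. Every edge joins two different colors.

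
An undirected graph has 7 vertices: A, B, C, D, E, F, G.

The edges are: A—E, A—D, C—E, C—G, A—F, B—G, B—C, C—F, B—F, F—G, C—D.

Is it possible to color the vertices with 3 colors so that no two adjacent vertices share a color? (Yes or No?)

B, C, F, G form a clique, so at least 4 colors are needed.
So 3 colors are not enough.

No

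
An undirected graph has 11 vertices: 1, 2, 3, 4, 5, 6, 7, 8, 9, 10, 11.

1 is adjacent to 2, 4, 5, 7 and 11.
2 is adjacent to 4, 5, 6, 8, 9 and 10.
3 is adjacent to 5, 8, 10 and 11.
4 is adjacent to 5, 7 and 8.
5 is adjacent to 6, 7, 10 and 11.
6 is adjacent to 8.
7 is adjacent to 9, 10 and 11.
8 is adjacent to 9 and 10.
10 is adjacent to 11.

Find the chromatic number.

4

1, 5, 7, 11 are pairwise adjacent (a clique of size 4), so at least 4 colors are needed.
4 colors suffice: 1=green, 2=blue, 3=blue, 4=yellow, 5=red, 6=green, 7=blue, 8=red, 9=green, 10=green, 11=yellow. Every edge joins two different colors.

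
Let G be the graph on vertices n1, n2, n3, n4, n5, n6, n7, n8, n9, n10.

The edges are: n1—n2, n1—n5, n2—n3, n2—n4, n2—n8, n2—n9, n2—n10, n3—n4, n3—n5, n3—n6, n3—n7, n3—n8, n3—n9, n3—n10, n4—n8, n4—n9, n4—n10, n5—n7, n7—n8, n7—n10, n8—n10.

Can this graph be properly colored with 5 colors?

The chromatic number is 5. n2, n3, n4, n8, n10 are mutually adjacent (a clique of size 5), so at least 5 colors are needed.
5 colors suffice: n1=1, n2=2, n3=1, n4=5, n5=3, n6=2, n7=2, n8=3, n9=3, n10=4.
That is already a proper 5-coloring.

Yes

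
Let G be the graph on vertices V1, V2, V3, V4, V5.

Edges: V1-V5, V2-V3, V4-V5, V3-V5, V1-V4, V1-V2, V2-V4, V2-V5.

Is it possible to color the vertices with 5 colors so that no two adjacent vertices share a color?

Yes

The chromatic number is 4. V1, V2, V4, V5 form a clique, so at least 4 colors are needed.
4 colors suffice: color R → {V5}; color B → {V2}; color G → {V1, V3}; color Y → {V4}.
Since 5 ≥ 4, a proper 5-coloring certainly exists.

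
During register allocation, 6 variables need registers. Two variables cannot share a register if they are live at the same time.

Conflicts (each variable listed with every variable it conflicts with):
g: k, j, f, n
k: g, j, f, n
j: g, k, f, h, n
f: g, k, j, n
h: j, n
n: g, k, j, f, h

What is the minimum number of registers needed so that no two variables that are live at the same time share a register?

g, k, j, f, n are mutually in conflict, so at least 5 registers are needed.
Using 5 registers: g=5, k=3, j=1, f=4, h=3, n=2. Every pair that conflicts lands in different registers.

5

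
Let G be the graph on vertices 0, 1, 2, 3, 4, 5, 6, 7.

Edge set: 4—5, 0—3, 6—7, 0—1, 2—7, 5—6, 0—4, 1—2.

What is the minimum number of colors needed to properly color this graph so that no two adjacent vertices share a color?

3

The cycle 7-6-5-4-0-1-2-7 has odd length 7, so it cannot be 2-colored; at least 3 colors are needed.
A valid assignment using 3 colors: 0=a, 1=b, 2=a, 3=b, 4=b, 5=a, 6=c, 7=b. Every edge joins two different colors.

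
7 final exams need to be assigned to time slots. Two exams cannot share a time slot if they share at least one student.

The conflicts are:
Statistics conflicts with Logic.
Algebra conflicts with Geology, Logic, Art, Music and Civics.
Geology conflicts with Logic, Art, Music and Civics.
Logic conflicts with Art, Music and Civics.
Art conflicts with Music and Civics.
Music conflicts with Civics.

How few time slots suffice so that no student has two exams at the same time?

6

Algebra, Geology, Logic, Art, Music, Civics are mutually in conflict, so at least 6 time slots are needed.
6 time slots suffice: time slot 1 → {Logic}; time slot 2 → {Statistics, Geology}; time slot 3 → {Art}; time slot 4 → {Algebra}; time slot 5 → {Music}; time slot 6 → {Civics}. Every pair that conflicts lands in different time slots.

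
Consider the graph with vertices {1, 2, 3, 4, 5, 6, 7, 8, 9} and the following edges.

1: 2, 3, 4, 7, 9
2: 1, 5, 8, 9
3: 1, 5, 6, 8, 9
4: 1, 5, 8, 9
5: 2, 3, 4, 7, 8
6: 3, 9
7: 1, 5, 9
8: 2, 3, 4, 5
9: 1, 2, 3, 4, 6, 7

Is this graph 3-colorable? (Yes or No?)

The chromatic number is 3. 2, 5, 8 are mutually adjacent, so at least 3 colors are needed.
3 colors suffice: color red → {5, 9}; color blue → {2, 3, 4, 7}; color green → {1, 6, 8}.
That is already a proper 3-coloring.

Yes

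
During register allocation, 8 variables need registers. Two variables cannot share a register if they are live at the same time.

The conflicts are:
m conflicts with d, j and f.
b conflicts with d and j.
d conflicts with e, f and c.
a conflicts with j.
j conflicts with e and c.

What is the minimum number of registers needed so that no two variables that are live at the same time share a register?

3

m, d, f are mutually in conflict, so at least 3 registers are needed.
A valid assignment using 3 registers: m=2, b=2, d=1, a=2, j=1, e=2, f=3, c=2. No two conflicting variables share a register.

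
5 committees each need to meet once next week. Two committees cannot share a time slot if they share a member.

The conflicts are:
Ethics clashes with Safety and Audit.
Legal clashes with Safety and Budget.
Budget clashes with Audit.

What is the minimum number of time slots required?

The cycle Safety-Ethics-Audit-Budget-Legal-Safety has odd length 5, so it cannot be 2-colored; at least 3 time slots are needed.
A valid assignment using 3 time slots: Ethics=2, Legal=1, Safety=3, Budget=2, Audit=1. Each listed conflict is separated.

3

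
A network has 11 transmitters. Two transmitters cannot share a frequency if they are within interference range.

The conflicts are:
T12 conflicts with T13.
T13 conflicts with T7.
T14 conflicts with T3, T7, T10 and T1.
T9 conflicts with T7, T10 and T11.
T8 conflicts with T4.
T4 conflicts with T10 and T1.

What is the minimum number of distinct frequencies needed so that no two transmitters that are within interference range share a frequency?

T4 and T10 conflict, so at least 2 frequencies are needed.
2 frequencies suffice: frequency 1 → {T13, T14, T9, T4}; frequency 2 → {T12, T8, T3, T7, T10, T11, T1}. Each listed conflict is separated.

2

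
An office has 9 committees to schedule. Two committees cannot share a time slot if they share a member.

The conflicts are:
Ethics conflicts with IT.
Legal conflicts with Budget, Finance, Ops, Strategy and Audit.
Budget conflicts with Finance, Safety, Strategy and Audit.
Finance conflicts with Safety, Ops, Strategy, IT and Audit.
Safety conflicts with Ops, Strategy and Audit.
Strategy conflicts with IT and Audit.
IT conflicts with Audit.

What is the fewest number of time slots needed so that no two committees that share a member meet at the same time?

5

Legal, Budget, Finance, Strategy, Audit all conflict with each other, so at least 5 time slots are needed.
5 time slots suffice: time slot 1 → {Ethics, Finance}; time slot 2 → {Ops, Audit}; time slot 3 → {Strategy}; time slot 4 → {Budget, IT}; time slot 5 → {Legal, Safety}. Every pair that conflicts lands in different time slots.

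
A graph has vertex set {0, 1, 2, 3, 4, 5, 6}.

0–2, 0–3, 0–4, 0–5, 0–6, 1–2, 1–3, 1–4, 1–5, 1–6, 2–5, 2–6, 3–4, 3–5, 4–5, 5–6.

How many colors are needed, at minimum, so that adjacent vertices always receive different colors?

1, 2, 5, 6 form a clique, so at least 4 colors are needed.
4 colors suffice: color red → {5}; color blue → {0, 1}; color green → {2, 4}; color yellow → {3, 6}. Every edge joins two different colors.

4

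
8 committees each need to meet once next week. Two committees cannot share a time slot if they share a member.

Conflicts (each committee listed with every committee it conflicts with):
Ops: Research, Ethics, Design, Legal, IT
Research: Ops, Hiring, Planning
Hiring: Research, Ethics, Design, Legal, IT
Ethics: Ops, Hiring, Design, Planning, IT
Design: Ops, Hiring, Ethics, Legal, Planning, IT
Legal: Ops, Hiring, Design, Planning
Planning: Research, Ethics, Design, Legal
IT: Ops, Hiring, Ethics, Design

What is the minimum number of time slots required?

4

Hiring, Ethics, Design, IT pairwise conflict, so at least 4 time slots are needed.
4 time slots suffice: time slot 1 → {Research, Design}; time slot 2 → {Ops, Hiring, Planning}; time slot 3 → {Ethics, Legal}; time slot 4 → {IT}. Each listed conflict is separated.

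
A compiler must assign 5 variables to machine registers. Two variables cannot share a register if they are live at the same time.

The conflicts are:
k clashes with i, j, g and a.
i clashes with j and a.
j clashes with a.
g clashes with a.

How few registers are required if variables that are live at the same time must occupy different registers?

k, i, j, a all conflict with each other, so at least 4 registers are needed.
Using 4 registers: k=2, i=4, j=3, g=3, a=1. Each listed conflict is separated.

4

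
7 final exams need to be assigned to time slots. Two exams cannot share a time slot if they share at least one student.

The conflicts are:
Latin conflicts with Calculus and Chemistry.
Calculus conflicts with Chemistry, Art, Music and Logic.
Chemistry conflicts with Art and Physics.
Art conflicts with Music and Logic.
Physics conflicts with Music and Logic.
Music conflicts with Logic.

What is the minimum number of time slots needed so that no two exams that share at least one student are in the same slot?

4

Calculus, Art, Music, Logic all conflict with each other, so at least 4 time slots are needed.
4 time slots suffice: time slot 1 → {Calculus, Physics}; time slot 2 → {Chemistry, Logic}; time slot 3 → {Latin, Art}; time slot 4 → {Music}. Each listed conflict is separated.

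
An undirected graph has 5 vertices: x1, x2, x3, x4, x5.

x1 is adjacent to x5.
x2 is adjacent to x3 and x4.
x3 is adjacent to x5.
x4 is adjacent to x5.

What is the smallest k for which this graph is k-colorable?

2

x4 and x5 are adjacent, so at least 2 colors are needed.
2 colors suffice: color 1 → {x2, x5}; color 2 → {x1, x3, x4}. No two adjacent vertices share a color.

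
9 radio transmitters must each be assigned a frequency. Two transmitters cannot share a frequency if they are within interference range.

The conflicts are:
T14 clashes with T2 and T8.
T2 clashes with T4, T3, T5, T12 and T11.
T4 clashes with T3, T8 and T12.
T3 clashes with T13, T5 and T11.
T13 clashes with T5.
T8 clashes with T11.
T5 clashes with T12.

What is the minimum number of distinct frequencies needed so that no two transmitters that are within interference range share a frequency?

3

T2, T3, T11 pairwise conflict, so at least 3 frequencies are needed.
3 frequencies suffice: frequency 1 → {T2, T13, T8}; frequency 2 → {T14, T3, T12}; frequency 3 → {T4, T5, T11}. Each listed conflict is separated.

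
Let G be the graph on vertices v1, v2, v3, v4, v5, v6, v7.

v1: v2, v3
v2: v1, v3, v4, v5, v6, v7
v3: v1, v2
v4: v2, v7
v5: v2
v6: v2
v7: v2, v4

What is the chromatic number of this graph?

3

v1, v2, v3 are mutually adjacent, so at least 3 colors are needed.
3 colors suffice: color R → {v2}; color B → {v1, v5, v6, v7}; color G → {v3, v4}. Every edge joins two different colors.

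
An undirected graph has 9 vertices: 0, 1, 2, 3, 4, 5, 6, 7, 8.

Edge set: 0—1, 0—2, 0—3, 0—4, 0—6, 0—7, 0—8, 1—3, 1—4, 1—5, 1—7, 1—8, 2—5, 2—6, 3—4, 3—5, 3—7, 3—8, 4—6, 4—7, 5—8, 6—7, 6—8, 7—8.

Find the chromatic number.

5

0, 1, 3, 4, 7 are mutually adjacent (a clique of size 5), so at least 5 colors are needed.
5 colors suffice: color red → {0, 5}; color blue → {1, 6}; color green → {2, 3}; color yellow → {7}; color purple → {4, 8}. Each edge has distinct colors on its endpoints.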